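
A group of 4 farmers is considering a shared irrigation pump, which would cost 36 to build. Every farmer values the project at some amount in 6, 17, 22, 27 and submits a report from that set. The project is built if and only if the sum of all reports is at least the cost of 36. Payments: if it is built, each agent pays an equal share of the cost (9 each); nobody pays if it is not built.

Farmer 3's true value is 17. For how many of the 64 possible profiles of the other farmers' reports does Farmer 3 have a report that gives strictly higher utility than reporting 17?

Others report (6, 6, 6): truth gives 0; report 22 gives 8 > 0. Violating.
Others report (6, 6, 17): truth gives 8; no alternative beats it.
Others report (6, 6, 22): truth gives 8; no alternative beats it.
(Checking all 64 profiles: 1 has a profitable deviation, 63 do not.)

1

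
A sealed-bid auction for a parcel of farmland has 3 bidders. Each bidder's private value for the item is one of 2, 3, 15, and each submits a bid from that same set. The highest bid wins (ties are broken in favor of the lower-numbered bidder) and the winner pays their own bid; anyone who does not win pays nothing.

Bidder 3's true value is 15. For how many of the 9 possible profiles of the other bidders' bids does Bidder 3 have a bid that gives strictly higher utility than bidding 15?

1

Others bid (2, 2): truth gives 0; bid 3 gives 12 > 0. Violating.
Others bid (2, 3): truth gives 0; no alternative beats it.
Others bid (2, 15): truth gives 0; no alternative beats it.
(Checking all 9 profiles: 1 has a profitable deviation, 8 do not.)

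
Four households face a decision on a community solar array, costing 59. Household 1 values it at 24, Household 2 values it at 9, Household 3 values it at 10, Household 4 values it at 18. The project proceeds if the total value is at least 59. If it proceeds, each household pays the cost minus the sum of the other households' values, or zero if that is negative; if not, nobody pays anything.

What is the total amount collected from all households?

53

Total value 61 ≥ cost 59, so it is built.
Household 1: others sum to 37; max(0, 59 - 37) = 22.
Household 2: others sum to 52; max(0, 59 - 52) = 7.
Household 3: others sum to 51; max(0, 59 - 51) = 8.
Household 4: others sum to 43; max(0, 59 - 43) = 16.
Total collected = 22 + 7 + 8 + 16 = 53.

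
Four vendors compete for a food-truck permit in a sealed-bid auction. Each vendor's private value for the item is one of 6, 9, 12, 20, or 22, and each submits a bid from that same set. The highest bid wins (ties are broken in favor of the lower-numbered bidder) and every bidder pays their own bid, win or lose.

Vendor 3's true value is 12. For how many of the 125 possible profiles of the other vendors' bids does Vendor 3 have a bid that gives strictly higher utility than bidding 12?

Others bid (6, 6, 6): truth gives 0; bid 9 gives 3 > 0. Violating.
Others bid (6, 6, 9): truth gives 0; bid 9 gives 3 > 0. Violating.
Others bid (6, 6, 20): truth gives -12; bid 6 gives -6 > -12. Violating.
Others bid (6, 6, 22): truth gives -12; bid 6 gives -6 > -12. Violating.
Others bid (6, 6, 12): truth gives 0; no alternative beats it.
Others bid (6, 9, 6): truth gives 0; no alternative beats it.
(Checking all 125 profiles: 115 have a profitable deviation, 10 do not.)

115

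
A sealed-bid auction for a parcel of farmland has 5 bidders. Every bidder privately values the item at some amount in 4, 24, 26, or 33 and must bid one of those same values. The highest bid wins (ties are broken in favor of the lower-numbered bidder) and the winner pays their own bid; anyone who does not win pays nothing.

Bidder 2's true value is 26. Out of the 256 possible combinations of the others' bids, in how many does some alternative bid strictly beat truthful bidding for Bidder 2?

Others bid (4, 4, 4, 4): truth gives 0; bid 24 gives 2 > 0. Violating.
Others bid (4, 4, 4, 24): truth gives 0; bid 24 gives 2 > 0. Violating.
Others bid (4, 4, 24, 4): truth gives 0; bid 24 gives 2 > 0. Violating.
Others bid (4, 4, 24, 24): truth gives 0; bid 24 gives 2 > 0. Violating.
Others bid (4, 4, 4, 26): truth gives 0; no alternative beats it.
Others bid (4, 4, 4, 33): truth gives 0; no alternative beats it.
(Checking all 256 profiles: 8 have a profitable deviation, 248 do not.)

8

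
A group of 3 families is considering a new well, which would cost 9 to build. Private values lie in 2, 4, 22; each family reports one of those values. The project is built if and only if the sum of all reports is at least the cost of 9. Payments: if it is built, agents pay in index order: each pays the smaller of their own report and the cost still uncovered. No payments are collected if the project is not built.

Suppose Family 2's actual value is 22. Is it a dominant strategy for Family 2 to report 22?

Consider the case where Family 1 reports 2 and Family 3 reports 4.
Truthful report 22: project built, pays 7, utility 22 - 7 = 15.
Report 4 instead: project built, pays 4, utility 22 - 4 = 18.
Since 18 > 15, reporting 4 is strictly better here, so truthful reporting is not dominant.

No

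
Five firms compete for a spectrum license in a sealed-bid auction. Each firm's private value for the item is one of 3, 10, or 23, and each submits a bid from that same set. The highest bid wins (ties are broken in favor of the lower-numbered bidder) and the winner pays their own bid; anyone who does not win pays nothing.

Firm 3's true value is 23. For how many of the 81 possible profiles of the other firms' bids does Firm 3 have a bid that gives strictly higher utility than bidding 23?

Others bid (3, 3, 3, 3): truth gives 0; bid 10 gives 13 > 0. Violating.
Others bid (3, 3, 3, 10): truth gives 0; bid 10 gives 13 > 0. Violating.
Others bid (3, 3, 10, 3): truth gives 0; bid 10 gives 13 > 0. Violating.
Others bid (3, 3, 10, 10): truth gives 0; bid 10 gives 13 > 0. Violating.
Others bid (3, 3, 3, 23): truth gives 0; no alternative beats it.
Others bid (3, 3, 10, 23): truth gives 0; no alternative beats it.
(Checking all 81 profiles: 4 have a profitable deviation, 77 do not.)

4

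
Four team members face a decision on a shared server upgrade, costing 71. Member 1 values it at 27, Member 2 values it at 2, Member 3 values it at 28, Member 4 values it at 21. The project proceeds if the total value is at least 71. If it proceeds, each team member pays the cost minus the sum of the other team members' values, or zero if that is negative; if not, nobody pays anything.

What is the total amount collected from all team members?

Total value 78 ≥ cost 71, so it is built.
Member 1: others sum to 51; max(0, 71 - 51) = 20.
Member 2: others sum to 76; max(0, 71 - 76) = 0.
Member 3: others sum to 50; max(0, 71 - 50) = 21.
Member 4: others sum to 57; max(0, 71 - 57) = 14.
Total collected = 20 + 0 + 21 + 14 = 55.

55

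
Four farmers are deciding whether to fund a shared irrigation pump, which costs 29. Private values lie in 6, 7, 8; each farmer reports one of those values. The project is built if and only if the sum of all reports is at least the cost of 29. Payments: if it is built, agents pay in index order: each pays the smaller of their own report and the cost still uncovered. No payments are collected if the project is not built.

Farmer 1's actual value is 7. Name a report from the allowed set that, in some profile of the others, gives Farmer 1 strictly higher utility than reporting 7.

6

Suppose Farmer 2 reports 7, Farmer 3 reports 8 and Farmer 4 reports 8.
Report 7: project built, pays 7, utility 7 - 7 = 0.
Report 6: project built, pays 6, utility 7 - 6 = 1.
So reporting 6 beats truth here (1 > 0).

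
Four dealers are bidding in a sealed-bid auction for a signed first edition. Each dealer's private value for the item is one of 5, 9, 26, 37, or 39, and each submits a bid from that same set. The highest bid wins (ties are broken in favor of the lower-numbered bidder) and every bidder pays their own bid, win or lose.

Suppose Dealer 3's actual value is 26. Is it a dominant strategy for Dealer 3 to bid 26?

No

Consider the case where Dealer 1 bids 5, Dealer 2 bids 5 and Dealer 4 bids 5.
Truthful bid 26: wins, pays 26, utility 26 - 26 = 0.
Bid 9 instead: wins, pays 9, utility 26 - 9 = 17.
Since 17 > 0, bidding 9 is strictly better here, so truthful bidding is not dominant.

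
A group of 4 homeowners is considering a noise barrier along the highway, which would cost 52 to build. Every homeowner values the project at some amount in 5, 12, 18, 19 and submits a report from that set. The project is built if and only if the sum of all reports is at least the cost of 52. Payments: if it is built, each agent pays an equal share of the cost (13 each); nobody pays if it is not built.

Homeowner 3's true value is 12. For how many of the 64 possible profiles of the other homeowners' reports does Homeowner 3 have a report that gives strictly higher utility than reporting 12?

Others report (5, 18, 18): truth gives -1; report 5 gives 0 > -1. Violating.
Others report (5, 18, 19): truth gives -1; report 5 gives 0 > -1. Violating.
Others report (5, 19, 18): truth gives -1; report 5 gives 0 > -1. Violating.
Others report (5, 19, 19): truth gives -1; report 5 gives 0 > -1. Violating.
Others report (5, 5, 5): truth gives 0; no alternative beats it.
Others report (5, 5, 12): truth gives 0; no alternative beats it.
(Checking all 64 profiles: 18 have a profitable deviation, 46 do not.)

18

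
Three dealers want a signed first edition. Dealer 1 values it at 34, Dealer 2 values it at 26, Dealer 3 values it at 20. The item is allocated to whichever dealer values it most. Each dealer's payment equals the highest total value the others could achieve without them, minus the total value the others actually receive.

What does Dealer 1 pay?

26

Dealer 1 has the highest value and receives the item.
Without Dealer 1, the item would go to the next-highest value, 26, so the others could achieve 26.
With Dealer 1 present and winning, the others receive nothing, so their total is 0.
Payment = 26 - 0 = 26.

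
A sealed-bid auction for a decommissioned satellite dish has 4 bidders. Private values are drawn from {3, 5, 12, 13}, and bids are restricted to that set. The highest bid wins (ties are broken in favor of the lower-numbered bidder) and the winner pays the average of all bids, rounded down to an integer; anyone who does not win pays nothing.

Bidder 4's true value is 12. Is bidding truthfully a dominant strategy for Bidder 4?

No

Consider the case where Bidder 1 bids 3, Bidder 2 bids 3 and Bidder 3 bids 3.
Truthful bid 12: wins, pays 5, utility 12 - 5 = 7.
Bid 5 instead: wins, pays 3, utility 12 - 3 = 9.
Since 9 > 7, bidding 5 is strictly better here, so truthful bidding is not dominant.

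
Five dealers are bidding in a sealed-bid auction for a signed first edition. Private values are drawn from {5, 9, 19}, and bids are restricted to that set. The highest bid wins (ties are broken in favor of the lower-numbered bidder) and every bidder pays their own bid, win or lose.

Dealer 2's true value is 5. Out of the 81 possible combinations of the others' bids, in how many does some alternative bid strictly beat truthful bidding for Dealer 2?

Others bid (5, 5, 5, 5): truth gives -5; bid 9 gives -4 > -5. Violating.
Others bid (5, 5, 5, 9): truth gives -5; bid 9 gives -4 > -5. Violating.
Others bid (5, 5, 9, 5): truth gives -5; bid 9 gives -4 > -5. Violating.
Others bid (5, 5, 9, 9): truth gives -5; bid 9 gives -4 > -5. Violating.
Others bid (5, 5, 5, 19): truth gives -5; no alternative beats it.
Others bid (5, 5, 9, 19): truth gives -5; no alternative beats it.
(Checking all 81 profiles: 8 have a profitable deviation, 73 do not.)

8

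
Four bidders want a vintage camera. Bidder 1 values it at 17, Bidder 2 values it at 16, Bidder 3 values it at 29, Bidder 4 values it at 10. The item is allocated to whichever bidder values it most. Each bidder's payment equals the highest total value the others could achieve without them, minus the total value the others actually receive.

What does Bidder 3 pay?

17

Bidder 3 has the highest value and receives the item.
Without Bidder 3, the item would go to the next-highest value, 17, so the others could achieve 17.
With Bidder 3 present and winning, the others receive nothing, so their total is 0.
Payment = 17 - 0 = 17.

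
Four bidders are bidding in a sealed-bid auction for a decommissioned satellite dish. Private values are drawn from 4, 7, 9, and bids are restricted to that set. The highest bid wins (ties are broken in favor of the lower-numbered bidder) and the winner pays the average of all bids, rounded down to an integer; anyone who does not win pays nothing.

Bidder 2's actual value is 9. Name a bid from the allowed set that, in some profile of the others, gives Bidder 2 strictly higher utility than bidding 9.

7

Suppose Bidder 1 bids 4, Bidder 3 bids 4 and Bidder 4 bids 4.
Bid 9: wins, pays 5, utility 9 - 5 = 4.
Bid 7: wins, pays 4, utility 9 - 4 = 5.
So bidding 7 beats truth here (5 > 4).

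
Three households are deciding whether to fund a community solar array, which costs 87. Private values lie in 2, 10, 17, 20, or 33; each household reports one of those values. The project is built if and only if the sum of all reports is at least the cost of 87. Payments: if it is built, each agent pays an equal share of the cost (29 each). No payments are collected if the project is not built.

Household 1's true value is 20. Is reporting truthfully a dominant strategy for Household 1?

Check each profile of the others' reports and compare truth against every alternative report.
Others report (2, 2): truth gives 0, best alternative gives 0.
Others report (2, 10): truth gives 0, best alternative gives 0.
Others report (2, 17): truth gives 0, best alternative gives 0.
Others report (2, 20): truth gives 0, best alternative gives 0.
Others report (2, 33): truth gives 0, best alternative gives 0.
Others report (10, 2): truth gives 0, best alternative gives 0.
(Remaining 19 profiles checked similarly; truth is weakly best in each.)
In every case the truthful report is at least as good as any alternative, so it is a dominant strategy.

Yes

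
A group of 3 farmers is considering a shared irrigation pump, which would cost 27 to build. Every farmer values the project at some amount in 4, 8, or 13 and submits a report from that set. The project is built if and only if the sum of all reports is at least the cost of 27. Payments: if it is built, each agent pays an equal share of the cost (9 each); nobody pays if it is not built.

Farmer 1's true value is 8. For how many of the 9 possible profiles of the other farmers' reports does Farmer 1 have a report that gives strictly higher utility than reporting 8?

Others report (8, 13): truth gives -1; report 4 gives 0 > -1. Violating.
Others report (13, 8): truth gives -1; report 4 gives 0 > -1. Violating.
Others report (4, 4): truth gives 0; no alternative beats it.
Others report (4, 8): truth gives 0; no alternative beats it.
(Checking all 9 profiles: 2 have a profitable deviation, 7 do not.)

2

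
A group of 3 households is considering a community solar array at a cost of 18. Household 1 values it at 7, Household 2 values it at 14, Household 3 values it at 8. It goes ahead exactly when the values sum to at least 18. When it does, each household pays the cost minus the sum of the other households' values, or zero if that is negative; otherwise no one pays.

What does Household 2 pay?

Total value 29 ≥ cost 18, so the project is built.
The other households' values sum to 15.
Cost minus that sum is 18 - 15 = 3.

3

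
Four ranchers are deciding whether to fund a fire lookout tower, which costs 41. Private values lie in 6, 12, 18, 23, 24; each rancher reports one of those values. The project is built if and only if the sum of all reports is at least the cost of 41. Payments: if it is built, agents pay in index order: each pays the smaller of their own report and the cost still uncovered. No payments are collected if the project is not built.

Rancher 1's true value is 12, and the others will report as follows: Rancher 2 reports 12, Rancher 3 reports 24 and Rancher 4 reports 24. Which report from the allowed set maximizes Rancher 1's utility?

6

Report 6: project built, pays 6, utility 12 - 6 = 6.
Report 12: project built, pays 12, utility 12 - 12 = 0.
Report 18: project built, pays 18, utility 12 - 18 = -6.
Report 23: project built, pays 23, utility 12 - 23 = -11.
Report 24: project built, pays 24, utility 12 - 24 = -12.
The best choice is 6 with utility 6.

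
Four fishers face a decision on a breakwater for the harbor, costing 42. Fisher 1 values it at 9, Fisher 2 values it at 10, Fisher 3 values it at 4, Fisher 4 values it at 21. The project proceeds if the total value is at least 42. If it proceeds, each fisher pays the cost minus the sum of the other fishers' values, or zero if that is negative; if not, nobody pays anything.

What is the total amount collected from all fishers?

36

Total value 44 ≥ cost 42, so it is built.
Fisher 1: others sum to 35; max(0, 42 - 35) = 7.
Fisher 2: others sum to 34; max(0, 42 - 34) = 8.
Fisher 3: others sum to 40; max(0, 42 - 40) = 2.
Fisher 4: others sum to 23; max(0, 42 - 23) = 19.
Total collected = 7 + 8 + 2 + 19 = 36.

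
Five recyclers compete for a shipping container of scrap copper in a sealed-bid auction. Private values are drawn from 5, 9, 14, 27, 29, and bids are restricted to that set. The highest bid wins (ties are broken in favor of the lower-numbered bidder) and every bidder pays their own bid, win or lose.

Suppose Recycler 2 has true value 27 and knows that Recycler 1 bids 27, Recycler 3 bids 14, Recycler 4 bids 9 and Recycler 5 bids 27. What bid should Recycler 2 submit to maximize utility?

Bid 5: loses but pays 5, utility -5.
Bid 9: loses but pays 9, utility -9.
Bid 14: loses but pays 14, utility -14.
Bid 27: loses but pays 27, utility -27.
Bid 29: wins, pays 29, utility 27 - 29 = -2.
The best choice is 29 with utility -2.

29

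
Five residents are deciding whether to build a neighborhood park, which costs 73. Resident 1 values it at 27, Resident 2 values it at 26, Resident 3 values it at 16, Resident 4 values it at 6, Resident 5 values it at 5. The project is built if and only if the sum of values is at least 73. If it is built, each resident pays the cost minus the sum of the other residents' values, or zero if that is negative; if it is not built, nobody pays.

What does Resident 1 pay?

20

Total value 80 ≥ cost 73, so the project is built.
The other residents' values sum to 53.
Cost minus that sum is 73 - 53 = 20.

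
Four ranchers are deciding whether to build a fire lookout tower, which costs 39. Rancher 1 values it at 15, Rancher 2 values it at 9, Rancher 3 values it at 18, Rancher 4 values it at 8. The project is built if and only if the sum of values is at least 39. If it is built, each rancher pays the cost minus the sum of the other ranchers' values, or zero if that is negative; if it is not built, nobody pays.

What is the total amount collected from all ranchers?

Total value 50 ≥ cost 39, so it is built.
Rancher 1: others sum to 35; max(0, 39 - 35) = 4.
Rancher 2: others sum to 41; max(0, 39 - 41) = 0.
Rancher 3: others sum to 32; max(0, 39 - 32) = 7.
Rancher 4: others sum to 42; max(0, 39 - 42) = 0.
Total collected = 4 + 0 + 7 + 0 = 11.

11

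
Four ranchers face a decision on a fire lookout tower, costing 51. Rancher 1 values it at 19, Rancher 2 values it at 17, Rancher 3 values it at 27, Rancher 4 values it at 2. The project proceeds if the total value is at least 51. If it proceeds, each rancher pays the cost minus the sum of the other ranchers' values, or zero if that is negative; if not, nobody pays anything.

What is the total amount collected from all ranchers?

21

Total value 65 ≥ cost 51, so it is built.
Rancher 1: others sum to 46; max(0, 51 - 46) = 5.
Rancher 2: others sum to 48; max(0, 51 - 48) = 3.
Rancher 3: others sum to 38; max(0, 51 - 38) = 13.
Rancher 4: others sum to 63; max(0, 51 - 63) = 0.
Total collected = 5 + 3 + 13 + 0 = 21.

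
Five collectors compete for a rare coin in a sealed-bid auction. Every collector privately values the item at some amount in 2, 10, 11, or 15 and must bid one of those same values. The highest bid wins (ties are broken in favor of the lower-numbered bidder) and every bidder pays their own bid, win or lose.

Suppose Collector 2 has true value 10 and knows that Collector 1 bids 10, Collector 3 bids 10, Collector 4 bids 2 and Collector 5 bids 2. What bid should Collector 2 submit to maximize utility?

Bid 2: loses but pays 2, utility -2.
Bid 10: loses but pays 10, utility -10.
Bid 11: wins, pays 11, utility 10 - 11 = -1.
Bid 15: wins, pays 15, utility 10 - 15 = -5.
The best choice is 11 with utility -1.

11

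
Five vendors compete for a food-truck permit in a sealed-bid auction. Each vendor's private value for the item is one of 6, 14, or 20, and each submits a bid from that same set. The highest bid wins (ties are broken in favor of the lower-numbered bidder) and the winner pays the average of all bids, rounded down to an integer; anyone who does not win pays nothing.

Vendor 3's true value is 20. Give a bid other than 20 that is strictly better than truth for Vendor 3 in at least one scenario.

Suppose Vendor 1 bids 6, Vendor 2 bids 6, Vendor 4 bids 6 and Vendor 5 bids 6.
Bid 20: wins, pays 8, utility 20 - 8 = 12.
Bid 14: wins, pays 7, utility 20 - 7 = 13.
So bidding 14 beats truth here (13 > 12).

14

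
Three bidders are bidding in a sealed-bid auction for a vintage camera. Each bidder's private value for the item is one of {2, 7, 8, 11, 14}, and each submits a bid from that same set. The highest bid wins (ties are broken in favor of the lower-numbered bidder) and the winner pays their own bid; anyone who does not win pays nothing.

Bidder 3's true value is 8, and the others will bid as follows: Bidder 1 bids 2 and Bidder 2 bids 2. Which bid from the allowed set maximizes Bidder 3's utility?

7

Bid 2: loses, pays 0, utility 0.
Bid 7: wins, pays 7, utility 8 - 7 = 1.
Bid 8: wins, pays 8, utility 8 - 8 = 0.
Bid 11: wins, pays 11, utility 8 - 11 = -3.
Bid 14: wins, pays 14, utility 8 - 14 = -6.
The best choice is 7 with utility 1.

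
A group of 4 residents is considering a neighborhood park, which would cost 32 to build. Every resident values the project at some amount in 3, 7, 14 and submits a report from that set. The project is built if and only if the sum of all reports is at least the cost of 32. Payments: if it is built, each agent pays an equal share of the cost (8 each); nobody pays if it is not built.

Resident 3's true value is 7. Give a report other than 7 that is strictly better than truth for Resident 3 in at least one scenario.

3

Suppose Resident 1 reports 7, Resident 2 reports 7 and Resident 4 reports 14.
Report 7: project built, pays 8, utility 7 - 8 = -1.
Report 3: project not built, utility 0.
So reporting 3 beats truth here (0 > -1).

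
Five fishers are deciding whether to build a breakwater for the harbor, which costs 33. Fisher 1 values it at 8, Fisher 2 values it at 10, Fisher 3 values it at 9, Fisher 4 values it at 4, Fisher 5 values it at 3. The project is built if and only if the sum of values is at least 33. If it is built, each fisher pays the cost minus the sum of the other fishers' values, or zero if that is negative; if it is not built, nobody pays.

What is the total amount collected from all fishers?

29

Total value 34 ≥ cost 33, so it is built.
Fisher 1: others sum to 26; max(0, 33 - 26) = 7.
Fisher 2: others sum to 24; max(0, 33 - 24) = 9.
Fisher 3: others sum to 25; max(0, 33 - 25) = 8.
Fisher 4: others sum to 30; max(0, 33 - 30) = 3.
Fisher 5: others sum to 31; max(0, 33 - 31) = 2.
Total collected = 7 + 9 + 8 + 3 + 2 = 29.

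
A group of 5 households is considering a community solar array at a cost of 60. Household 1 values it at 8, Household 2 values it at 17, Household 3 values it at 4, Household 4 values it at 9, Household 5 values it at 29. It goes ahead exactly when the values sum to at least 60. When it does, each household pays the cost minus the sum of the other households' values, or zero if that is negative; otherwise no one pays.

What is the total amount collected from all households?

Total value 67 ≥ cost 60, so it is built.
Household 1: others sum to 59; max(0, 60 - 59) = 1.
Household 2: others sum to 50; max(0, 60 - 50) = 10.
Household 3: others sum to 63; max(0, 60 - 63) = 0.
Household 4: others sum to 58; max(0, 60 - 58) = 2.
Household 5: others sum to 38; max(0, 60 - 38) = 22.
Total collected = 1 + 10 + 0 + 2 + 22 = 35.

35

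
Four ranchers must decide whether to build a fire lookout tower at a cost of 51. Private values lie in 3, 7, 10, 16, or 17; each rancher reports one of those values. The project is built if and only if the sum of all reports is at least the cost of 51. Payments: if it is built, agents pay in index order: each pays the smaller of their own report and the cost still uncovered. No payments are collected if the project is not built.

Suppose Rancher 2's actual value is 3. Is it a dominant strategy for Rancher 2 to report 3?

Yes

Check each profile of the others' reports and compare truth against every alternative report.
Others report (10, 17, 17): truth gives 0, best alternative gives -4.
Others report (16, 16, 16): truth gives 0, best alternative gives -4.
Others report (16, 16, 17): truth gives 0, best alternative gives -4.
Others report (16, 17, 16): truth gives 0, best alternative gives -4.
Others report (16, 17, 17): truth gives 0, best alternative gives -4.
Others report (17, 10, 17): truth gives 0, best alternative gives -4.
(Remaining 119 profiles checked similarly; truth is weakly best in each.)
In every case the truthful report is at least as good as any alternative, so it is a dominant strategy.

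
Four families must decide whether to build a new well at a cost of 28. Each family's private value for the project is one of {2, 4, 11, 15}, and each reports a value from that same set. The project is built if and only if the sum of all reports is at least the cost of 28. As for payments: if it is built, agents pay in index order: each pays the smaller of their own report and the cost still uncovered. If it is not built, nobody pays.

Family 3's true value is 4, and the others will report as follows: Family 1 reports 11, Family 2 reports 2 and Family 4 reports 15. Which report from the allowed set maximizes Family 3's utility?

2

Report 2: project built, pays 2, utility 4 - 2 = 2.
Report 4: project built, pays 4, utility 4 - 4 = 0.
Report 11: project built, pays 11, utility 4 - 11 = -7.
Report 15: project built, pays 15, utility 4 - 15 = -11.
The best choice is 2 with utility 2.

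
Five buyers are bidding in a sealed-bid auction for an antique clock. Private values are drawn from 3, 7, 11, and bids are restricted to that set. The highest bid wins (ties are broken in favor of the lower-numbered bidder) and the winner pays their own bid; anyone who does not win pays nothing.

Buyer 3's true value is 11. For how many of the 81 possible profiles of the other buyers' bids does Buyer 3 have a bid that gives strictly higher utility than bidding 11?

4

Others bid (3, 3, 3, 3): truth gives 0; bid 7 gives 4 > 0. Violating.
Others bid (3, 3, 3, 7): truth gives 0; bid 7 gives 4 > 0. Violating.
Others bid (3, 3, 7, 3): truth gives 0; bid 7 gives 4 > 0. Violating.
Others bid (3, 3, 7, 7): truth gives 0; bid 7 gives 4 > 0. Violating.
Others bid (3, 3, 3, 11): truth gives 0; no alternative beats it.
Others bid (3, 3, 7, 11): truth gives 0; no alternative beats it.
(Checking all 81 profiles: 4 have a profitable deviation, 77 do not.)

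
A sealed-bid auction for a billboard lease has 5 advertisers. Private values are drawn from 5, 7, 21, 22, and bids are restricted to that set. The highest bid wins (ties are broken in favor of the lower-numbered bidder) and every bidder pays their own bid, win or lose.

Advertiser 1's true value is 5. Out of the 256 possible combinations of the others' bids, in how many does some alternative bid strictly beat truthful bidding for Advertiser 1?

Others bid (5, 5, 5, 7): truth gives -5; bid 7 gives -2 > -5. Violating.
Others bid (5, 5, 7, 5): truth gives -5; bid 7 gives -2 > -5. Violating.
Others bid (5, 5, 7, 7): truth gives -5; bid 7 gives -2 > -5. Violating.
Others bid (5, 7, 5, 5): truth gives -5; bid 7 gives -2 > -5. Violating.
Others bid (5, 5, 5, 5): truth gives 0; no alternative beats it.
Others bid (5, 5, 5, 21): truth gives -5; no alternative beats it.
(Checking all 256 profiles: 15 have a profitable deviation, 241 do not.)

15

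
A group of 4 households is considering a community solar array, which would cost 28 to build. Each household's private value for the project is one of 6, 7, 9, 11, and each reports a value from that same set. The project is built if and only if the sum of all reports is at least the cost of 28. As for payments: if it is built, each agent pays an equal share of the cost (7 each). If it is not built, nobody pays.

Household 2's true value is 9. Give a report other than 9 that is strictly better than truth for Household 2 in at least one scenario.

Suppose Household 1 reports 6, Household 3 reports 6 and Household 4 reports 6.
Report 9: project not built, utility 0.
Report 11: project built, pays 7, utility 9 - 7 = 2.
So reporting 11 beats truth here (2 > 0).

11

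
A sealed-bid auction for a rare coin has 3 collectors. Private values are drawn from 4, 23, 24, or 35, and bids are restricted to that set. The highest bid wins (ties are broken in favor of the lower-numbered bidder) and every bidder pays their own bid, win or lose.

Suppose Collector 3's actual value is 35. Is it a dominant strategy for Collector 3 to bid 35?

No

Consider the case where Collector 1 bids 4 and Collector 2 bids 4.
Truthful bid 35: wins, pays 35, utility 35 - 35 = 0.
Bid 23 instead: wins, pays 23, utility 35 - 23 = 12.
Since 12 > 0, bidding 23 is strictly better here, so truthful bidding is not dominant.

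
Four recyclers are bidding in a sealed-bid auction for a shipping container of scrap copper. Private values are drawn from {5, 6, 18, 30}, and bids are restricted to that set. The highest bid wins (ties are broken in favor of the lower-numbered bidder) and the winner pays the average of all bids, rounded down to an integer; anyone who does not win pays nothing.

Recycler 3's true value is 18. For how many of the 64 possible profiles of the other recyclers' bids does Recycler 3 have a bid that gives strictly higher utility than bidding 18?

16

Others bid (5, 5, 5): truth gives 10; bid 6 gives 13 > 10. Violating.
Others bid (5, 5, 6): truth gives 10; bid 6 gives 13 > 10. Violating.
Others bid (5, 5, 30): truth gives 0; bid 30 gives 1 > 0. Violating.
Others bid (5, 6, 30): truth gives 0; bid 30 gives 1 > 0. Violating.
Others bid (5, 5, 18): truth gives 7; no alternative beats it.
Others bid (5, 6, 5): truth gives 10; no alternative beats it.
(Checking all 64 profiles: 16 have a profitable deviation, 48 do not.)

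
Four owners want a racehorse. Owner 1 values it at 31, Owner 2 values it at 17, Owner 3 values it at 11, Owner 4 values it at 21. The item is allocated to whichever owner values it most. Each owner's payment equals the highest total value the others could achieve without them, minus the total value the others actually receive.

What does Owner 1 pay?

21

Owner 1 has the highest value and receives the item.
Without Owner 1, the item would go to the next-highest value, 21, so the others could achieve 21.
With Owner 1 present and winning, the others receive nothing, so their total is 0.
Payment = 21 - 0 = 21.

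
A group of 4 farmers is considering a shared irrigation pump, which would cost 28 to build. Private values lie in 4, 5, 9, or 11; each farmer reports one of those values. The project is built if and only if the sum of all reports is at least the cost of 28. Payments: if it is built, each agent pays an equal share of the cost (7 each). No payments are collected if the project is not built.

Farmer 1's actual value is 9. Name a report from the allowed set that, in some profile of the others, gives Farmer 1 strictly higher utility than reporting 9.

11

Suppose Farmer 2 reports 4, Farmer 3 reports 4 and Farmer 4 reports 9.
Report 9: project not built, utility 0.
Report 11: project built, pays 7, utility 9 - 7 = 2.
So reporting 11 beats truth here (2 > 0).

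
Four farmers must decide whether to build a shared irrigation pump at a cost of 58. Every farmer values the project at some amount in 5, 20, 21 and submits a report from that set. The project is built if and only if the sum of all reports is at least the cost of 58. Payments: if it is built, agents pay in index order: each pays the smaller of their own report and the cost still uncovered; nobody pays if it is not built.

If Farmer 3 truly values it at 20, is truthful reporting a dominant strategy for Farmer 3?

Consider the case where Farmer 1 reports 20, Farmer 2 reports 20 and Farmer 4 reports 20.
Truthful report 20: project built, pays 18, utility 20 - 18 = 2.
Report 5 instead: project built, pays 5, utility 20 - 5 = 15.
Since 15 > 2, reporting 5 is strictly better here, so truthful reporting is not dominant.

No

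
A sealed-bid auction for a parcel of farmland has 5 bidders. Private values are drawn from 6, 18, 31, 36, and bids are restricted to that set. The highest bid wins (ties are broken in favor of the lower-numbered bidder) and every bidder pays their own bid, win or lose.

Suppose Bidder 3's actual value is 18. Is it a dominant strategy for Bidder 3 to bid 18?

No

Consider the case where Bidder 1 bids 6, Bidder 2 bids 6, Bidder 4 bids 6 and Bidder 5 bids 31.
Truthful bid 18: loses but pays 18, utility -18.
Bid 6 instead: loses but pays 6, utility -6.
Since -6 > -18, bidding 6 is strictly better here, so truthful bidding is not dominant.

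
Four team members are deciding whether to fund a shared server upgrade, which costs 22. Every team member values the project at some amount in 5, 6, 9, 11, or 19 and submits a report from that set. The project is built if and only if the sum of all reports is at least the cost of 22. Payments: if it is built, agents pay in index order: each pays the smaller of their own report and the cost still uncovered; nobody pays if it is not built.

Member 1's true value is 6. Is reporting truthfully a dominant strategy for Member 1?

Consider the case where Member 2 reports 5, Member 3 reports 5 and Member 4 reports 9.
Truthful report 6: project built, pays 6, utility 6 - 6 = 0.
Report 5 instead: project built, pays 5, utility 6 - 5 = 1.
Since 1 > 0, reporting 5 is strictly better here, so truthful reporting is not dominant.

No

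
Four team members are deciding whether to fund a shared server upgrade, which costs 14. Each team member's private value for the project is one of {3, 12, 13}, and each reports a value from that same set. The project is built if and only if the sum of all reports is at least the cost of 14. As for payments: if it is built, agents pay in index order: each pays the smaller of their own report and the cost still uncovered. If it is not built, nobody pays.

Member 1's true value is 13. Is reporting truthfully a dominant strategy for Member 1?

Consider the case where Member 2 reports 3, Member 3 reports 3 and Member 4 reports 3.
Truthful report 13: project built, pays 13, utility 13 - 13 = 0.
Report 12 instead: project built, pays 12, utility 13 - 12 = 1.
Since 1 > 0, reporting 12 is strictly better here, so truthful reporting is not dominant.

No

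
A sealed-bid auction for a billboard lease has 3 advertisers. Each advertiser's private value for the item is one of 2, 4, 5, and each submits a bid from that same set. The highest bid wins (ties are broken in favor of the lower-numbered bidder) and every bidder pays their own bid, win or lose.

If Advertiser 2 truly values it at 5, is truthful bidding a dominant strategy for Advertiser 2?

Consider the case where Advertiser 1 bids 2 and Advertiser 3 bids 2.
Truthful bid 5: wins, pays 5, utility 5 - 5 = 0.
Bid 4 instead: wins, pays 4, utility 5 - 4 = 1.
Since 1 > 0, bidding 4 is strictly better here, so truthful bidding is not dominant.

No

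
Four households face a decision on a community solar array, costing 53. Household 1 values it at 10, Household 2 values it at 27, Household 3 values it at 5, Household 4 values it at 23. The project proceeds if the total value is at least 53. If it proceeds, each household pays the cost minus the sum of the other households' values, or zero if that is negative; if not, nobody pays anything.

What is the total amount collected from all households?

Total value 65 ≥ cost 53, so it is built.
Household 1: others sum to 55; max(0, 53 - 55) = 0.
Household 2: others sum to 38; max(0, 53 - 38) = 15.
Household 3: others sum to 60; max(0, 53 - 60) = 0.
Household 4: others sum to 42; max(0, 53 - 42) = 11.
Total collected = 0 + 15 + 0 + 11 = 26.

26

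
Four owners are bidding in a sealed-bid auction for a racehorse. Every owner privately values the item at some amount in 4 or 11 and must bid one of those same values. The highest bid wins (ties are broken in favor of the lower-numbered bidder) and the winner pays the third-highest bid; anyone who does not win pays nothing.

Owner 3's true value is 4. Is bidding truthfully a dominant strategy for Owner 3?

Check each profile of the others' bids and compare truth against every alternative bid.
Others bid (4, 4, 4): truth gives 0, best alternative gives 0.
Others bid (4, 4, 11): truth gives 0, best alternative gives 0.
Others bid (4, 11, 4): truth gives 0, best alternative gives 0.
Others bid (4, 11, 11): truth gives 0, best alternative gives 0.
Others bid (11, 4, 4): truth gives 0, best alternative gives 0.
Others bid (11, 4, 11): truth gives 0, best alternative gives 0.
(Remaining 2 profiles checked similarly; truth is weakly best in each.)
In every case the truthful bid is at least as good as any alternative, so it is a dominant strategy.

Yes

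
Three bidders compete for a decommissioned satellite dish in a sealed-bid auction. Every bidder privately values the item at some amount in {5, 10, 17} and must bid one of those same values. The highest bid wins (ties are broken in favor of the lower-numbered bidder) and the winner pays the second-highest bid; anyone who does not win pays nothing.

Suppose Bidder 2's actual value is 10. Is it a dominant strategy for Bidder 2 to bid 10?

Check each profile of the others' bids and compare truth against every alternative bid.
Others bid (5, 5): truth gives 5, best alternative gives 5.
Others bid (5, 10): truth gives 0, best alternative gives 0.
Others bid (5, 17): truth gives 0, best alternative gives 0.
Others bid (10, 5): truth gives 0, best alternative gives 0.
Others bid (10, 10): truth gives 0, best alternative gives 0.
Others bid (10, 17): truth gives 0, best alternative gives 0.
(Remaining 3 profiles checked similarly; truth is weakly best in each.)
In every case the truthful bid is at least as good as any alternative, so it is a dominant strategy.

Yes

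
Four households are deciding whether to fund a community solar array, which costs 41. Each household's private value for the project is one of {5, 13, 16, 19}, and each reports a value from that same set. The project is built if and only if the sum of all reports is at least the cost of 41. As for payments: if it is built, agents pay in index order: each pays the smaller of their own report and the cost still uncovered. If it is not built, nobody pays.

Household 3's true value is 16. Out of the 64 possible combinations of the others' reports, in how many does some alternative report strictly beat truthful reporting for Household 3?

Others report (5, 5, 19): truth gives 0; report 13 gives 3 > 0. Violating.
Others report (5, 13, 13): truth gives 0; report 13 gives 3 > 0. Violating.
Others report (5, 13, 16): truth gives 0; report 13 gives 3 > 0. Violating.
Others report (5, 13, 19): truth gives 0; report 5 gives 11 > 0. Violating.
Others report (5, 5, 5): truth gives 0; no alternative beats it.
Others report (5, 5, 13): truth gives 0; no alternative beats it.
(Checking all 64 profiles: 51 have a profitable deviation, 13 do not.)

51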